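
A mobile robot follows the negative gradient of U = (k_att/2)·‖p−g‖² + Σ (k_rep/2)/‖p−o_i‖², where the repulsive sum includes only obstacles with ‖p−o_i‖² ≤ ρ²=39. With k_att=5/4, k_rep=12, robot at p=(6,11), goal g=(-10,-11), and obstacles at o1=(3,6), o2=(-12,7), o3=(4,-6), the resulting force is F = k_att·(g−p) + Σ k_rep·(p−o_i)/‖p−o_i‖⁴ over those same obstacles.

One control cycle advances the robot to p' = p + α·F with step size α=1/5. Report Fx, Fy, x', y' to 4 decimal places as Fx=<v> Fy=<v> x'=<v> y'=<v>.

Fx=-19.9689 Fy=-27.4481 x'=2.0062 y'=5.5104

F_att = 5/4·(g−p) = 5/4·(-16,-22) = (-20.0000,-27.5000)
o1: d²=34 ≤ ρ²=39; F_rep = 12·(3,5)/34² = (0.0311,0.0519)
o2: d²=340 > ρ²=39 → inactive
o3: d²=293 > ρ²=39 → inactive
F = F_att + ΣF_rep = (-19.9689,-27.4481)
p' = p + 1/5·F = (2.0062,5.5104)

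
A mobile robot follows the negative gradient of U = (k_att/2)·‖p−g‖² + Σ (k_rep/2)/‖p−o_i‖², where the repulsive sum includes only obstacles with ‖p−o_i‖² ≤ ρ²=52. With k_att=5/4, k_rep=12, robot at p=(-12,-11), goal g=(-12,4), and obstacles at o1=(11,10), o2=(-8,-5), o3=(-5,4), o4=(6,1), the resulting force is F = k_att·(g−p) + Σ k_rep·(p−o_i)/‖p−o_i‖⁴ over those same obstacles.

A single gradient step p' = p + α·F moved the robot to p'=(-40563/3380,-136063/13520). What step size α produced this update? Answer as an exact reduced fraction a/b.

F_att = 5/4·(g−p) = 5/4·(0,15) = (0.0000,18.7500)
o1: d²=970 > ρ²=52 → inactive
o2: d²=52 ≤ ρ²=52; F_rep = 12·(-4,-6)/52² = (-0.0178,-0.0266)
o3: d²=274 > ρ²=52 → inactive
o4: d²=468 > ρ²=52 → inactive
F = F_att + ΣF_rep = (-0.0178,18.7234)
Δp = p'−p = (-0.0009,0.9362); α = Δx/Fx = (-3/3380) / (-3/169) = 1/20
check: Δy/Fy = (12657/13520) / (12657/676) = 1/20 ✓

α = 1/20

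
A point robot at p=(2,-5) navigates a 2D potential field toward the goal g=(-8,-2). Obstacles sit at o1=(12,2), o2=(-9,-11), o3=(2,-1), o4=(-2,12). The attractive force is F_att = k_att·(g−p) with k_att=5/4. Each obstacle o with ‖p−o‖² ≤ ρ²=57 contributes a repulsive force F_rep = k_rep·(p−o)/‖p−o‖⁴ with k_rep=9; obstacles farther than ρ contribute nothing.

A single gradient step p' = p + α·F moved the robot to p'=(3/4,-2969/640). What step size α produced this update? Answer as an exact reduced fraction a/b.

α = 1/10

F_att = 5/4·(g−p) = 5/4·(-10,3) = (-12.5000,3.7500)
o1: d²=149 > ρ²=57 → inactive
o2: d²=157 > ρ²=57 → inactive
o3: d²=16 ≤ ρ²=57; F_rep = 9·(0,-4)/16² = (0.0000,-0.1406)
o4: d²=305 > ρ²=57 → inactive
F = F_att + ΣF_rep = (-12.5000,3.6094)
Δp = p'−p = (-1.2500,0.3609); α = Δx/Fx = (-5/4) / (-25/2) = 1/10
check: Δy/Fy = (231/640) / (231/64) = 1/10 ✓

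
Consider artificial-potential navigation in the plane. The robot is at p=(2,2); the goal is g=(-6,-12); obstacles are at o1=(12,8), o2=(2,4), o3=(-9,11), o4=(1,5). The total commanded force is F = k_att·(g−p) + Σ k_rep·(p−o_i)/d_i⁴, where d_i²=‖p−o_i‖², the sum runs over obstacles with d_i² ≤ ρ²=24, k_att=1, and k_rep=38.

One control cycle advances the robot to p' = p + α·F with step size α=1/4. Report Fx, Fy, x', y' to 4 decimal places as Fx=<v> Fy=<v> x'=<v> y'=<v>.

Fx=-7.6200 Fy=-19.8900 x'=0.0950 y'=-2.9725

F_att = 1·(g−p) = 1·(-8,-14) = (-8.0000,-14.0000)
o1: d²=136 > ρ²=24 → inactive
o2: d²=4 ≤ ρ²=24; F_rep = 38·(0,-2)/4² = (0.0000,-4.7500)
o3: d²=202 > ρ²=24 → inactive
o4: d²=10 ≤ ρ²=24; F_rep = 38·(1,-3)/10² = (0.3800,-1.1400)
F = F_att + ΣF_rep = (-7.6200,-19.8900)
p' = p + 1/4·F = (0.0950,-2.9725)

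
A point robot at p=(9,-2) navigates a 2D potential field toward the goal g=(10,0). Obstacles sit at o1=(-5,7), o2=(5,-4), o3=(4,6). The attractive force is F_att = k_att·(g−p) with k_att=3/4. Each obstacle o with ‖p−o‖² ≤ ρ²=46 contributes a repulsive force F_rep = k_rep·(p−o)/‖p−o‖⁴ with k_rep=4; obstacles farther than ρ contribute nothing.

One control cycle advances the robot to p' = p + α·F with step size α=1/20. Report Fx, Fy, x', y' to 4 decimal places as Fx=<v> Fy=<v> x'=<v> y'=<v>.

F_att = 3/4·(g−p) = 3/4·(1,2) = (0.7500,1.5000)
o1: d²=277 > ρ²=46 → inactive
o2: d²=20 ≤ ρ²=46; F_rep = 4·(4,2)/20² = (0.0400,0.0200)
o3: d²=89 > ρ²=46 → inactive
F = F_att + ΣF_rep = (0.7900,1.5200)
p' = p + 1/20·F = (9.0395,-1.9240)

Fx=0.7900 Fy=1.5200 x'=9.0395 y'=-1.9240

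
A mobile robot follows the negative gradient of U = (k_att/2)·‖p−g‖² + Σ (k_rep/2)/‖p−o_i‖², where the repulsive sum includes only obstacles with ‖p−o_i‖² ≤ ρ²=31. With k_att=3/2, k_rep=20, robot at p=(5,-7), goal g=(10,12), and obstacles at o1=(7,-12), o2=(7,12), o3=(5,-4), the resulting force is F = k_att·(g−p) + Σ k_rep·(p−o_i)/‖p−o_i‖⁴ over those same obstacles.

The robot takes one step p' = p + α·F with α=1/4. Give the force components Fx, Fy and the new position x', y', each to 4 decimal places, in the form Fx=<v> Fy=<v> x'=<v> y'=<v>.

Fx=7.4524 Fy=27.8782 x'=6.8631 y'=-0.0305

F_att = 3/2·(g−p) = 3/2·(5,19) = (7.5000,28.5000)
o1: d²=29 ≤ ρ²=31; F_rep = 20·(-2,5)/29² = (-0.0476,0.1189)
o2: d²=365 > ρ²=31 → inactive
o3: d²=9 ≤ ρ²=31; F_rep = 20·(0,-3)/9² = (0.0000,-0.7407)
F = F_att + ΣF_rep = (7.4524,27.8782)
p' = p + 1/4·F = (6.8631,-0.0305)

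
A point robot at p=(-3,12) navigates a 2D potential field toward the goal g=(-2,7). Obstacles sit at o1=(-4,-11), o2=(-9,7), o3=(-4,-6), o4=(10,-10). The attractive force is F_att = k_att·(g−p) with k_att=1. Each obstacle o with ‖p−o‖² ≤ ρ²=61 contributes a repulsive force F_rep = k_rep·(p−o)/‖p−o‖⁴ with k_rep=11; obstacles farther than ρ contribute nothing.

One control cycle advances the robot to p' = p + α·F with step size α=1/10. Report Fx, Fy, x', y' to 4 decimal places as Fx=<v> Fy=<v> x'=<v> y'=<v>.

Fx=1.0177 Fy=-4.9852 x'=-2.8982 y'=11.5015

F_att = 1·(g−p) = 1·(1,-5) = (1.0000,-5.0000)
o1: d²=530 > ρ²=61 → inactive
o2: d²=61 ≤ ρ²=61; F_rep = 11·(6,5)/61² = (0.0177,0.0148)
o3: d²=325 > ρ²=61 → inactive
o4: d²=653 > ρ²=61 → inactive
F = F_att + ΣF_rep = (1.0177,-4.9852)
p' = p + 1/10·F = (-2.8982,11.5015)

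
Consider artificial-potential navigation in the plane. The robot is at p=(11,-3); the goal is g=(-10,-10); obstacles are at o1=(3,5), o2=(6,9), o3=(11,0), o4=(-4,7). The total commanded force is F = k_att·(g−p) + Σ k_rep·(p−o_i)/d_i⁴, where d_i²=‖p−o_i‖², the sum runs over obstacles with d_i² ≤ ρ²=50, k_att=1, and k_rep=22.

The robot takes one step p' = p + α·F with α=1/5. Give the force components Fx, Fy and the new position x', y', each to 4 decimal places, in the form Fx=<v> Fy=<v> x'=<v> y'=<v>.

Fx=-21.0000 Fy=-7.8148 x'=6.8000 y'=-4.5630

F_att = 1·(g−p) = 1·(-21,-7) = (-21.0000,-7.0000)
o1: d²=128 > ρ²=50 → inactive
o2: d²=169 > ρ²=50 → inactive
o3: d²=9 ≤ ρ²=50; F_rep = 22·(0,-3)/9² = (0.0000,-0.8148)
o4: d²=325 > ρ²=50 → inactive
F = F_att + ΣF_rep = (-21.0000,-7.8148)
p' = p + 1/5·F = (6.8000,-4.5630)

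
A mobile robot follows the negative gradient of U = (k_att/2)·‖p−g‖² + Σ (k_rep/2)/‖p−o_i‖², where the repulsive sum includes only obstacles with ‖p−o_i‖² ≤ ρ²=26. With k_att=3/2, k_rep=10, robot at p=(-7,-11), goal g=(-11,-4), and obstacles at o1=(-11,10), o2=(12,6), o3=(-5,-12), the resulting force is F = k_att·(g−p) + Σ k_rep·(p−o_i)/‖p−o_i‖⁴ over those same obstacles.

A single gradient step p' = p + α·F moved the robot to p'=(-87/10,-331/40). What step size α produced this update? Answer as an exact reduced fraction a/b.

F_att = 3/2·(g−p) = 3/2·(-4,7) = (-6.0000,10.5000)
o1: d²=457 > ρ²=26 → inactive
o2: d²=650 > ρ²=26 → inactive
o3: d²=5 ≤ ρ²=26; F_rep = 10·(-2,1)/5² = (-0.8000,0.4000)
F = F_att + ΣF_rep = (-6.8000,10.9000)
Δp = p'−p = (-1.7000,2.7250); α = Δx/Fx = (-17/10) / (-34/5) = 1/4
check: Δy/Fy = (109/40) / (109/10) = 1/4 ✓

α = 1/4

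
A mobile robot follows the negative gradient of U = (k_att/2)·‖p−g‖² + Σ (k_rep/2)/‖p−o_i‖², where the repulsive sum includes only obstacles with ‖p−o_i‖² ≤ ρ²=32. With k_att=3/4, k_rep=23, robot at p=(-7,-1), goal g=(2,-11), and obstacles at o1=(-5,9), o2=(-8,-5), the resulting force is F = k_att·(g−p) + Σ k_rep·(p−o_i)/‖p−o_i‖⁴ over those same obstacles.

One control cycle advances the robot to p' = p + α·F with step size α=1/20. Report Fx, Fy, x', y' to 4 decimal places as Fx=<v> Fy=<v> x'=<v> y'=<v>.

F_att = 3/4·(g−p) = 3/4·(9,-10) = (6.7500,-7.5000)
o1: d²=104 > ρ²=32 → inactive
o2: d²=17 ≤ ρ²=32; F_rep = 23·(1,4)/17² = (0.0796,0.3183)
F = F_att + ΣF_rep = (6.8296,-7.1817)
p' = p + 1/20·F = (-6.6585,-1.3591)

Fx=6.8296 Fy=-7.1817 x'=-6.6585 y'=-1.3591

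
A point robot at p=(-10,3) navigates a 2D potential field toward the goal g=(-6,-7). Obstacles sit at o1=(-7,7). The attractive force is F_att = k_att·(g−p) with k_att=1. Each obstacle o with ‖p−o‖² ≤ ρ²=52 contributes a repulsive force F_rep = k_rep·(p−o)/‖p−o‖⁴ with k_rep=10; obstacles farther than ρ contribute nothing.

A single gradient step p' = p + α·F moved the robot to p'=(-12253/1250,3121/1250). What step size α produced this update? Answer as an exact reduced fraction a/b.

α = 1/20

F_att = 1·(g−p) = 1·(4,-10) = (4.0000,-10.0000)
o1: d²=25 ≤ ρ²=52; F_rep = 10·(-3,-4)/25² = (-0.0480,-0.0640)
F = F_att + ΣF_rep = (3.9520,-10.0640)
Δp = p'−p = (0.1976,-0.5032); α = Δx/Fx = (247/1250) / (494/125) = 1/20
check: Δy/Fy = (-629/1250) / (-1258/125) = 1/20 ✓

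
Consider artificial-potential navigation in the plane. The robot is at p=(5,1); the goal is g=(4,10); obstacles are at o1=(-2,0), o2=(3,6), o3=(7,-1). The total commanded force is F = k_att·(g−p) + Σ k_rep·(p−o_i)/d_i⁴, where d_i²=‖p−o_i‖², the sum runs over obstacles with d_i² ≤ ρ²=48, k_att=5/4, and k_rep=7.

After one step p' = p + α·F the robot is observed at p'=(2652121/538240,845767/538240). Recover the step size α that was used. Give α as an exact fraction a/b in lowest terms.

α = 1/20

F_att = 5/4·(g−p) = 5/4·(-1,9) = (-1.2500,11.2500)
o1: d²=50 > ρ²=48 → inactive
o2: d²=29 ≤ ρ²=48; F_rep = 7·(2,-5)/29² = (0.0166,-0.0416)
o3: d²=8 ≤ ρ²=48; F_rep = 7·(-2,2)/8² = (-0.2188,0.2188)
F = F_att + ΣF_rep = (-1.4521,11.4271)
Δp = p'−p = (-0.0726,0.5714); α = Δx/Fx = (-39079/538240) / (-39079/26912) = 1/20
check: Δy/Fy = (307527/538240) / (307527/26912) = 1/20 ✓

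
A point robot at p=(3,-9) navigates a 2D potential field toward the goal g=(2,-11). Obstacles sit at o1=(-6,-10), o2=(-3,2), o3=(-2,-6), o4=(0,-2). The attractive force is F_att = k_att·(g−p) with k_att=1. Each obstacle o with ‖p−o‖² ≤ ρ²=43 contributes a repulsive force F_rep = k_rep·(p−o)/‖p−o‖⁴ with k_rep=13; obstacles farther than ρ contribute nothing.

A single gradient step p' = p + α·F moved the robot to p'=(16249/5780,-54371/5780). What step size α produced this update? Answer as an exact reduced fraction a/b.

F_att = 1·(g−p) = 1·(-1,-2) = (-1.0000,-2.0000)
o1: d²=82 > ρ²=43 → inactive
o2: d²=157 > ρ²=43 → inactive
o3: d²=34 ≤ ρ²=43; F_rep = 13·(5,-3)/34² = (0.0562,-0.0337)
o4: d²=58 > ρ²=43 → inactive
F = F_att + ΣF_rep = (-0.9438,-2.0337)
Δp = p'−p = (-0.1888,-0.4067); α = Δx/Fx = (-1091/5780) / (-1091/1156) = 1/5
check: Δy/Fy = (-2351/5780) / (-2351/1156) = 1/5 ✓

α = 1/5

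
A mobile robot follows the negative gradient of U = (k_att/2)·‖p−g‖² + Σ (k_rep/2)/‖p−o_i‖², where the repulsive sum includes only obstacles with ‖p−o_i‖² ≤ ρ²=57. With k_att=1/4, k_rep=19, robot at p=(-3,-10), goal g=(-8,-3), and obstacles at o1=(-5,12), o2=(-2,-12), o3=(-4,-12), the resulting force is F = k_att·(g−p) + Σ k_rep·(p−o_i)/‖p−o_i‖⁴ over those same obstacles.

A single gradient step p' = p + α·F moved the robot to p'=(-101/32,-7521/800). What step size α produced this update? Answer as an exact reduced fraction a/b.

F_att = 1/4·(g−p) = 1/4·(-5,7) = (-1.2500,1.7500)
o1: d²=488 > ρ²=57 → inactive
o2: d²=5 ≤ ρ²=57; F_rep = 19·(-1,2)/5² = (-0.7600,1.5200)
o3: d²=5 ≤ ρ²=57; F_rep = 19·(1,2)/5² = (0.7600,1.5200)
F = F_att + ΣF_rep = (-1.2500,4.7900)
Δp = p'−p = (-0.1562,0.5988); α = Δx/Fx = (-5/32) / (-5/4) = 1/8
check: Δy/Fy = (479/800) / (479/100) = 1/8 ✓

α = 1/8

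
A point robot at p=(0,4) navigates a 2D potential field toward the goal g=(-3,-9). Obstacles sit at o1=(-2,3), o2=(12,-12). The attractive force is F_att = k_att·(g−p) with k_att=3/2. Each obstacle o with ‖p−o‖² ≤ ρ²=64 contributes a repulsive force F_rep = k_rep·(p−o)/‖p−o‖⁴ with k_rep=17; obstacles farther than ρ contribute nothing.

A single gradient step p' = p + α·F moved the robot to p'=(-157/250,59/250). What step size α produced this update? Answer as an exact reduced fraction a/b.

α = 1/5

F_att = 3/2·(g−p) = 3/2·(-3,-13) = (-4.5000,-19.5000)
o1: d²=5 ≤ ρ²=64; F_rep = 17·(2,1)/5² = (1.3600,0.6800)
o2: d²=400 > ρ²=64 → inactive
F = F_att + ΣF_rep = (-3.1400,-18.8200)
Δp = p'−p = (-0.6280,-3.7640); α = Δx/Fx = (-157/250) / (-157/50) = 1/5
check: Δy/Fy = (-941/250) / (-941/50) = 1/5 ✓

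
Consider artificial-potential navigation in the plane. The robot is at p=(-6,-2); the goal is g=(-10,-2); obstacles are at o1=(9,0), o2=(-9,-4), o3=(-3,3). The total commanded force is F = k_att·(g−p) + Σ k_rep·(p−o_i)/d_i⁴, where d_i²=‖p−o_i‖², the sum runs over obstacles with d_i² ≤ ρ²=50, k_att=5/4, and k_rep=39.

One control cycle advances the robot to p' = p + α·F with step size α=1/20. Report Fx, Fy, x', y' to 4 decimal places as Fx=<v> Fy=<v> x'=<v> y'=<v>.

F_att = 5/4·(g−p) = 5/4·(-4,0) = (-5.0000,0.0000)
o1: d²=229 > ρ²=50 → inactive
o2: d²=13 ≤ ρ²=50; F_rep = 39·(3,2)/13² = (0.6923,0.4615)
o3: d²=34 ≤ ρ²=50; F_rep = 39·(-3,-5)/34² = (-0.1012,-0.1687)
F = F_att + ΣF_rep = (-4.4089,0.2929)
p' = p + 1/20·F = (-6.2204,-1.9854)

Fx=-4.4089 Fy=0.2929 x'=-6.2204 y'=-1.9854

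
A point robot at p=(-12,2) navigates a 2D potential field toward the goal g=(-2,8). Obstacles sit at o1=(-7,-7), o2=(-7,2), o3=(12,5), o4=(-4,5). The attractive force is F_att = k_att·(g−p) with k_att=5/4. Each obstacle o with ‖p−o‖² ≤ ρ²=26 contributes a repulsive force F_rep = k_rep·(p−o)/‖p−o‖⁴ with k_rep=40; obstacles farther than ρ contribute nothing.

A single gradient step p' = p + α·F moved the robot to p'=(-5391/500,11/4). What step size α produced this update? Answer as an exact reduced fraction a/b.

α = 1/10

F_att = 5/4·(g−p) = 5/4·(10,6) = (12.5000,7.5000)
o1: d²=106 > ρ²=26 → inactive
o2: d²=25 ≤ ρ²=26; F_rep = 40·(-5,0)/25² = (-0.3200,0.0000)
o3: d²=585 > ρ²=26 → inactive
o4: d²=73 > ρ²=26 → inactive
F = F_att + ΣF_rep = (12.1800,7.5000)
Δp = p'−p = (1.2180,0.7500); α = Δx/Fx = (609/500) / (609/50) = 1/10
check: Δy/Fy = (3/4) / (15/2) = 1/10 ✓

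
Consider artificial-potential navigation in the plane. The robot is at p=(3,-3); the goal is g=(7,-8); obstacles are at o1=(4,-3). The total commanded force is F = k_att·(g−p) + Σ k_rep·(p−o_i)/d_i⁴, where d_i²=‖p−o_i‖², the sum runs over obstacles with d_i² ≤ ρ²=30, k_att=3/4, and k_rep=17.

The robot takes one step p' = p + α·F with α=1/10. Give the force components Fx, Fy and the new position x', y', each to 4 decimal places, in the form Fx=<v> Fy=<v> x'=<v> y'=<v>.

Fx=-14.0000 Fy=-3.7500 x'=1.6000 y'=-3.3750

F_att = 3/4·(g−p) = 3/4·(4,-5) = (3.0000,-3.7500)
o1: d²=1 ≤ ρ²=30; F_rep = 17·(-1,0)/1² = (-17.0000,0.0000)
F = F_att + ΣF_rep = (-14.0000,-3.7500)
p' = p + 1/10·F = (1.6000,-3.3750)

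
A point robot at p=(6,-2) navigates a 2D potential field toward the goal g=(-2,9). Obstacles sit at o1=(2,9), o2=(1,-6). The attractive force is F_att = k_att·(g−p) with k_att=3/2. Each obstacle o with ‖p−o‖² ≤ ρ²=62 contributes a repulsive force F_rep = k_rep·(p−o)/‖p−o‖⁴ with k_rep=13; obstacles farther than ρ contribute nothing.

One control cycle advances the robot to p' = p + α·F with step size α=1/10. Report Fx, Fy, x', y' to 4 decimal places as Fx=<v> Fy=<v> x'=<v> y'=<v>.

Fx=-11.9613 Fy=16.5309 x'=4.8039 y'=-0.3469

F_att = 3/2·(g−p) = 3/2·(-8,11) = (-12.0000,16.5000)
o1: d²=137 > ρ²=62 → inactive
o2: d²=41 ≤ ρ²=62; F_rep = 13·(5,4)/41² = (0.0387,0.0309)
F = F_att + ΣF_rep = (-11.9613,16.5309)
p' = p + 1/10·F = (4.8039,-0.3469)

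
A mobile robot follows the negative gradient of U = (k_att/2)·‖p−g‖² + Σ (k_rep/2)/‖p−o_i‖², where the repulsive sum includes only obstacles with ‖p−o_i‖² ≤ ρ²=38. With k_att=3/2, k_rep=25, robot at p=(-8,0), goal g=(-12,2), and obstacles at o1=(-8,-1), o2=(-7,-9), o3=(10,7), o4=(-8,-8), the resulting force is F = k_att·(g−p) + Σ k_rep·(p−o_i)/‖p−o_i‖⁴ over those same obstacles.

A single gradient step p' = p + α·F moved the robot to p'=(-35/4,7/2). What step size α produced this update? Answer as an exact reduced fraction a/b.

F_att = 3/2·(g−p) = 3/2·(-4,2) = (-6.0000,3.0000)
o1: d²=1 ≤ ρ²=38; F_rep = 25·(0,1)/1² = (0.0000,25.0000)
o2: d²=82 > ρ²=38 → inactive
o3: d²=373 > ρ²=38 → inactive
o4: d²=64 > ρ²=38 → inactive
F = F_att + ΣF_rep = (-6.0000,28.0000)
Δp = p'−p = (-0.7500,3.5000); α = Δx/Fx = (-3/4) / (-6) = 1/8
check: Δy/Fy = (7/2) / (28) = 1/8 ✓

α = 1/8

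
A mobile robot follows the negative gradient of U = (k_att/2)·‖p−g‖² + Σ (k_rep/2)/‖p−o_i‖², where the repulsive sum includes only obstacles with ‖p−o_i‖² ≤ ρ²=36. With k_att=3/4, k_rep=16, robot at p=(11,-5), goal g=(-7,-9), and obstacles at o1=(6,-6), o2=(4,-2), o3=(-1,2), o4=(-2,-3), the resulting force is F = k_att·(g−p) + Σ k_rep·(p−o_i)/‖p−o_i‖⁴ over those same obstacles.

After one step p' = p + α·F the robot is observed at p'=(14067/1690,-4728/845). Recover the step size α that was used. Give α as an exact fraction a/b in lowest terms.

F_att = 3/4·(g−p) = 3/4·(-18,-4) = (-13.5000,-3.0000)
o1: d²=26 ≤ ρ²=36; F_rep = 16·(5,1)/26² = (0.1183,0.0237)
o2: d²=58 > ρ²=36 → inactive
o3: d²=193 > ρ²=36 → inactive
o4: d²=173 > ρ²=36 → inactive
F = F_att + ΣF_rep = (-13.3817,-2.9763)
Δp = p'−p = (-2.6763,-0.5953); α = Δx/Fx = (-4523/1690) / (-4523/338) = 1/5
check: Δy/Fy = (-503/845) / (-503/169) = 1/5 ✓

α = 1/5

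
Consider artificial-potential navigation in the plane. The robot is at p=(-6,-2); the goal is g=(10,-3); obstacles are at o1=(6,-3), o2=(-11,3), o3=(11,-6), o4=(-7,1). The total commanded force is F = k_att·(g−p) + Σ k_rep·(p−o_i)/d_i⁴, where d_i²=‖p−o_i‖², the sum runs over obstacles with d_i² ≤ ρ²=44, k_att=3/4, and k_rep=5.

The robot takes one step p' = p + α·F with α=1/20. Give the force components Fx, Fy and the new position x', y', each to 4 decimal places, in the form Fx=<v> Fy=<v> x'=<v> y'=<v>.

F_att = 3/4·(g−p) = 3/4·(16,-1) = (12.0000,-0.7500)
o1: d²=145 > ρ²=44 → inactive
o2: d²=50 > ρ²=44 → inactive
o3: d²=305 > ρ²=44 → inactive
o4: d²=10 ≤ ρ²=44; F_rep = 5·(1,-3)/10² = (0.0500,-0.1500)
F = F_att + ΣF_rep = (12.0500,-0.9000)
p' = p + 1/20·F = (-5.3975,-2.0450)

Fx=12.0500 Fy=-0.9000 x'=-5.3975 y'=-2.0450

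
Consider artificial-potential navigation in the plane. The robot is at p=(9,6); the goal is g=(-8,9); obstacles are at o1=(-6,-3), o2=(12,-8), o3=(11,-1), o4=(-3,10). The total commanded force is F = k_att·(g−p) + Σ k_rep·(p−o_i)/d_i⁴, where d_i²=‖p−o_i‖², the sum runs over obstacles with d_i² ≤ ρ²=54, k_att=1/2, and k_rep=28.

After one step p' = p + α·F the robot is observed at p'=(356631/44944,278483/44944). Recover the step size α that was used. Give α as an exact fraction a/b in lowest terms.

F_att = 1/2·(g−p) = 1/2·(-17,3) = (-8.5000,1.5000)
o1: d²=306 > ρ²=54 → inactive
o2: d²=205 > ρ²=54 → inactive
o3: d²=53 ≤ ρ²=54; F_rep = 28·(-2,7)/53² = (-0.0199,0.0698)
o4: d²=160 > ρ²=54 → inactive
F = F_att + ΣF_rep = (-8.5199,1.5698)
Δp = p'−p = (-1.0650,0.1962); α = Δx/Fx = (-47865/44944) / (-47865/5618) = 1/8
check: Δy/Fy = (8819/44944) / (8819/5618) = 1/8 ✓

α = 1/8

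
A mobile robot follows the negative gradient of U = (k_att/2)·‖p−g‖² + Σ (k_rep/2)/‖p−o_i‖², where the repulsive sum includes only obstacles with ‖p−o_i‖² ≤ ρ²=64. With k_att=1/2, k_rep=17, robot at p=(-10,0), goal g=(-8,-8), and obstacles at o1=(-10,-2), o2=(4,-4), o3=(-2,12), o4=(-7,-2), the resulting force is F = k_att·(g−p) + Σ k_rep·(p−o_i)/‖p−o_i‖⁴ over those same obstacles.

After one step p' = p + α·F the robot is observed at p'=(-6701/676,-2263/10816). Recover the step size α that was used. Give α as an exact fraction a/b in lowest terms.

α = 1/8

F_att = 1/2·(g−p) = 1/2·(2,-8) = (1.0000,-4.0000)
o1: d²=4 ≤ ρ²=64; F_rep = 17·(0,2)/4² = (0.0000,2.1250)
o2: d²=212 > ρ²=64 → inactive
o3: d²=208 > ρ²=64 → inactive
o4: d²=13 ≤ ρ²=64; F_rep = 17·(-3,2)/13² = (-0.3018,0.2012)
F = F_att + ΣF_rep = (0.6982,-1.6738)
Δp = p'−p = (0.0873,-0.2092); α = Δx/Fx = (59/676) / (118/169) = 1/8
check: Δy/Fy = (-2263/10816) / (-2263/1352) = 1/8 ✓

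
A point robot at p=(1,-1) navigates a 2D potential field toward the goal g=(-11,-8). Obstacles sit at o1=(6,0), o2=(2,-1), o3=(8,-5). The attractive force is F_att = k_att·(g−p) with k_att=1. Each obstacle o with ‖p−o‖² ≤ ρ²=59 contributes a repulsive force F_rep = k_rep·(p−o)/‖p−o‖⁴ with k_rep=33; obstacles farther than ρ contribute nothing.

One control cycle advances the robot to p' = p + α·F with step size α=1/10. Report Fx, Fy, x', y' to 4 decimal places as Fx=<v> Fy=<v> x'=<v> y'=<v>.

F_att = 1·(g−p) = 1·(-12,-7) = (-12.0000,-7.0000)
o1: d²=26 ≤ ρ²=59; F_rep = 33·(-5,-1)/26² = (-0.2441,-0.0488)
o2: d²=1 ≤ ρ²=59; F_rep = 33·(-1,0)/1² = (-33.0000,0.0000)
o3: d²=65 > ρ²=59 → inactive
F = F_att + ΣF_rep = (-45.2441,-7.0488)
p' = p + 1/10·F = (-3.5244,-1.7049)

Fx=-45.2441 Fy=-7.0488 x'=-3.5244 y'=-1.7049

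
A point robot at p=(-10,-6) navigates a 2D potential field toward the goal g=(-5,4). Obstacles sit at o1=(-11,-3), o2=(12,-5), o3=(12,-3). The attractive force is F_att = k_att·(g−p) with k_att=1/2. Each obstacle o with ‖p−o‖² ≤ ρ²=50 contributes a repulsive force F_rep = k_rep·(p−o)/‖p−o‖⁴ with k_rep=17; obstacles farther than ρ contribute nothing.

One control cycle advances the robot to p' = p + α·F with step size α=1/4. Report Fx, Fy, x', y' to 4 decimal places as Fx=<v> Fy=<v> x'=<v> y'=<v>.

F_att = 1/2·(g−p) = 1/2·(5,10) = (2.5000,5.0000)
o1: d²=10 ≤ ρ²=50; F_rep = 17·(1,-3)/10² = (0.1700,-0.5100)
o2: d²=485 > ρ²=50 → inactive
o3: d²=493 > ρ²=50 → inactive
F = F_att + ΣF_rep = (2.6700,4.4900)
p' = p + 1/4·F = (-9.3325,-4.8775)

Fx=2.6700 Fy=4.4900 x'=-9.3325 y'=-4.8775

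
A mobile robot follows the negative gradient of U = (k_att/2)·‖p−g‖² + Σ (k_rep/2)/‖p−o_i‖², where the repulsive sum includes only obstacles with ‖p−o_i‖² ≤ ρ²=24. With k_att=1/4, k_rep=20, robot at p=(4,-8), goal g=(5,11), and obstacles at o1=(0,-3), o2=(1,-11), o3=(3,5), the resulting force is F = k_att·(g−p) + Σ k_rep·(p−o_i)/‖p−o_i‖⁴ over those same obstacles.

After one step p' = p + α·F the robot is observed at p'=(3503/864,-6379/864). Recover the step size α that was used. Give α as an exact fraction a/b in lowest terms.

α = 1/8

F_att = 1/4·(g−p) = 1/4·(1,19) = (0.2500,4.7500)
o1: d²=41 > ρ²=24 → inactive
o2: d²=18 ≤ ρ²=24; F_rep = 20·(3,3)/18² = (0.1852,0.1852)
o3: d²=170 > ρ²=24 → inactive
F = F_att + ΣF_rep = (0.4352,4.9352)
Δp = p'−p = (0.0544,0.6169); α = Δx/Fx = (47/864) / (47/108) = 1/8
check: Δy/Fy = (533/864) / (533/108) = 1/8 ✓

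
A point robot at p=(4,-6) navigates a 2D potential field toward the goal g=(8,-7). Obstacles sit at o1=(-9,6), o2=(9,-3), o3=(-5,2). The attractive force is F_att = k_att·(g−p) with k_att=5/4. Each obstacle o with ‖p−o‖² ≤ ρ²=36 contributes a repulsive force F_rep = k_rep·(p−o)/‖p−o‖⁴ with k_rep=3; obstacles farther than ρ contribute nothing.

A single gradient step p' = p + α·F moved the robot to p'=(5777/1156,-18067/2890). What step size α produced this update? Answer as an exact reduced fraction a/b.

α = 1/5

F_att = 5/4·(g−p) = 5/4·(4,-1) = (5.0000,-1.2500)
o1: d²=313 > ρ²=36 → inactive
o2: d²=34 ≤ ρ²=36; F_rep = 3·(-5,-3)/34² = (-0.0130,-0.0078)
o3: d²=145 > ρ²=36 → inactive
F = F_att + ΣF_rep = (4.9870,-1.2578)
Δp = p'−p = (0.9974,-0.2516); α = Δx/Fx = (1153/1156) / (5765/1156) = 1/5
check: Δy/Fy = (-727/2890) / (-727/578) = 1/5 ✓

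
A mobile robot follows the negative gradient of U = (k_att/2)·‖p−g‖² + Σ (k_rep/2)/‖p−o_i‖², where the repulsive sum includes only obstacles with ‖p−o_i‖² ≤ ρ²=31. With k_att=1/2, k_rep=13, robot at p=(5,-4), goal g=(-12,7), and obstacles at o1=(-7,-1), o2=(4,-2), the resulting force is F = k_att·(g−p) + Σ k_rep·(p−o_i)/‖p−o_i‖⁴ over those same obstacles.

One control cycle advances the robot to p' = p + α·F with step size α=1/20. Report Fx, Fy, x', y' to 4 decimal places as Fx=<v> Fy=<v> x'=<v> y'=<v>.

F_att = 1/2·(g−p) = 1/2·(-17,11) = (-8.5000,5.5000)
o1: d²=153 > ρ²=31 → inactive
o2: d²=5 ≤ ρ²=31; F_rep = 13·(1,-2)/5² = (0.5200,-1.0400)
F = F_att + ΣF_rep = (-7.9800,4.4600)
p' = p + 1/20·F = (4.6010,-3.7770)

Fx=-7.9800 Fy=4.4600 x'=4.6010 y'=-3.7770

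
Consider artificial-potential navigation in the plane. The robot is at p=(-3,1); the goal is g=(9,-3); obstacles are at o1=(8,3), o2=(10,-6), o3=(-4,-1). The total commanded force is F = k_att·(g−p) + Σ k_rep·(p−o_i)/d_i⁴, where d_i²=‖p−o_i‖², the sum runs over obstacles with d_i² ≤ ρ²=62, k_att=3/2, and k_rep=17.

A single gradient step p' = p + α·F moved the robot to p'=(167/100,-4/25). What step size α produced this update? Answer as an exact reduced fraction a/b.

F_att = 3/2·(g−p) = 3/2·(12,-4) = (18.0000,-6.0000)
o1: d²=125 > ρ²=62 → inactive
o2: d²=218 > ρ²=62 → inactive
o3: d²=5 ≤ ρ²=62; F_rep = 17·(1,2)/5² = (0.6800,1.3600)
F = F_att + ΣF_rep = (18.6800,-4.6400)
Δp = p'−p = (4.6700,-1.1600); α = Δx/Fx = (467/100) / (467/25) = 1/4
check: Δy/Fy = (-29/25) / (-116/25) = 1/4 ✓

α = 1/4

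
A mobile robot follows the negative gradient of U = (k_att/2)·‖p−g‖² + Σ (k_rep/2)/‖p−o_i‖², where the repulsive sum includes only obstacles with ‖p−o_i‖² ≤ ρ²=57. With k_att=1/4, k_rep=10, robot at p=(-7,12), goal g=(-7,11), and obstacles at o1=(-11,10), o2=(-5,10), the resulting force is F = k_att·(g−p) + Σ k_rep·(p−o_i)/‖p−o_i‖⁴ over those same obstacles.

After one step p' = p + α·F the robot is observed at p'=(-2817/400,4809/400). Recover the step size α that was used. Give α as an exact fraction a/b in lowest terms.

α = 1/5

F_att = 1/4·(g−p) = 1/4·(0,-1) = (0.0000,-0.2500)
o1: d²=20 ≤ ρ²=57; F_rep = 10·(4,2)/20² = (0.1000,0.0500)
o2: d²=8 ≤ ρ²=57; F_rep = 10·(-2,2)/8² = (-0.3125,0.3125)
F = F_att + ΣF_rep = (-0.2125,0.1125)
Δp = p'−p = (-0.0425,0.0225); α = Δx/Fx = (-17/400) / (-17/80) = 1/5
check: Δy/Fy = (9/400) / (9/80) = 1/5 ✓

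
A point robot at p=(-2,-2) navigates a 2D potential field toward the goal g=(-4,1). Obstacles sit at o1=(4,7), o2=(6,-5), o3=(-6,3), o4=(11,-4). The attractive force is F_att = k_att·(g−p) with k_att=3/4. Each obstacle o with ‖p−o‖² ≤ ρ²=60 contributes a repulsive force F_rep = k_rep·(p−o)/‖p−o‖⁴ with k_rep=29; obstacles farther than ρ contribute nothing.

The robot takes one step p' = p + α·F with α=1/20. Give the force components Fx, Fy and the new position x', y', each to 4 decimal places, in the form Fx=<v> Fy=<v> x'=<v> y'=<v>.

F_att = 3/4·(g−p) = 3/4·(-2,3) = (-1.5000,2.2500)
o1: d²=117 > ρ²=60 → inactive
o2: d²=73 > ρ²=60 → inactive
o3: d²=41 ≤ ρ²=60; F_rep = 29·(4,-5)/41² = (0.0690,-0.0863)
o4: d²=173 > ρ²=60 → inactive
F = F_att + ΣF_rep = (-1.4310,2.1637)
p' = p + 1/20·F = (-2.0715,-1.8918)

Fx=-1.4310 Fy=2.1637 x'=-2.0715 y'=-1.8918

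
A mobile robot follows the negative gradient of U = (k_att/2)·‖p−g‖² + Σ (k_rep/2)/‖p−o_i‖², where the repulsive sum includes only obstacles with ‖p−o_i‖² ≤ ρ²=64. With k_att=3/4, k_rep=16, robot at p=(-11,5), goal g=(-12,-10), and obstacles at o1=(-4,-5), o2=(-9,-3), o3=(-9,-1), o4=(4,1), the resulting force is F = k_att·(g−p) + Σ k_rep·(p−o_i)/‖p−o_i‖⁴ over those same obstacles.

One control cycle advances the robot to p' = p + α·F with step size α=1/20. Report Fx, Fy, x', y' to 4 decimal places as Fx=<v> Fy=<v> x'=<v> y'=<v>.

F_att = 3/4·(g−p) = 3/4·(-1,-15) = (-0.7500,-11.2500)
o1: d²=149 > ρ²=64 → inactive
o2: d²=68 > ρ²=64 → inactive
o3: d²=40 ≤ ρ²=64; F_rep = 16·(-2,6)/40² = (-0.0200,0.0600)
o4: d²=241 > ρ²=64 → inactive
F = F_att + ΣF_rep = (-0.7700,-11.1900)
p' = p + 1/20·F = (-11.0385,4.4405)

Fx=-0.7700 Fy=-11.1900 x'=-11.0385 y'=4.4405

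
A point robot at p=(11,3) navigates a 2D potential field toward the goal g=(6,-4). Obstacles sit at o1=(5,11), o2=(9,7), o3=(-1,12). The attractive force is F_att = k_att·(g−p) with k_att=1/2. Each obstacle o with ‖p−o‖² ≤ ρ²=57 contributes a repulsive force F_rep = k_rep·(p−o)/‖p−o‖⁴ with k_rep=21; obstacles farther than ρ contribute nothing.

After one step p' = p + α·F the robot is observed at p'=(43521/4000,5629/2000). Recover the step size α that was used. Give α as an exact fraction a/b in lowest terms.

F_att = 1/2·(g−p) = 1/2·(-5,-7) = (-2.5000,-3.5000)
o1: d²=100 > ρ²=57 → inactive
o2: d²=20 ≤ ρ²=57; F_rep = 21·(2,-4)/20² = (0.1050,-0.2100)
o3: d²=225 > ρ²=57 → inactive
F = F_att + ΣF_rep = (-2.3950,-3.7100)
Δp = p'−p = (-0.1197,-0.1855); α = Δx/Fx = (-479/4000) / (-479/200) = 1/20
check: Δy/Fy = (-371/2000) / (-371/100) = 1/20 ✓

α = 1/20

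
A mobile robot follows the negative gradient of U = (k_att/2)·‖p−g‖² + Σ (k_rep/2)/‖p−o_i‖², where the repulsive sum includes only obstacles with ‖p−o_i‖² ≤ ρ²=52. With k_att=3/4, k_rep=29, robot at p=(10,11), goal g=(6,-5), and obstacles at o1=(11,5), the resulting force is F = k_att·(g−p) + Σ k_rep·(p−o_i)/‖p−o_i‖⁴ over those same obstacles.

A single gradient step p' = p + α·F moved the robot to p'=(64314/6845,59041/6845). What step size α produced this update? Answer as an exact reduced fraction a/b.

α = 1/5

F_att = 3/4·(g−p) = 3/4·(-4,-16) = (-3.0000,-12.0000)
o1: d²=37 ≤ ρ²=52; F_rep = 29·(-1,6)/37² = (-0.0212,0.1271)
F = F_att + ΣF_rep = (-3.0212,-11.8729)
Δp = p'−p = (-0.6042,-2.3746); α = Δx/Fx = (-4136/6845) / (-4136/1369) = 1/5
check: Δy/Fy = (-16254/6845) / (-16254/1369) = 1/5 ✓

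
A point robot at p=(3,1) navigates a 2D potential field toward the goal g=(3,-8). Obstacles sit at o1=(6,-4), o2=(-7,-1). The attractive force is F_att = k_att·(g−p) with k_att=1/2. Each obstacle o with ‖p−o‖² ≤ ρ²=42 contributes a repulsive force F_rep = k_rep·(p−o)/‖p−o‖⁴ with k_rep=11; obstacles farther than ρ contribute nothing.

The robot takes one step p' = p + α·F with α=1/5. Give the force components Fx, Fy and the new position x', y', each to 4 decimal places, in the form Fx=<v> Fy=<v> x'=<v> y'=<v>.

Fx=-0.0285 Fy=-4.4524 x'=2.9943 y'=0.1095

F_att = 1/2·(g−p) = 1/2·(0,-9) = (0.0000,-4.5000)
o1: d²=34 ≤ ρ²=42; F_rep = 11·(-3,5)/34² = (-0.0285,0.0476)
o2: d²=104 > ρ²=42 → inactive
F = F_att + ΣF_rep = (-0.0285,-4.4524)
p' = p + 1/5·F = (2.9943,0.1095)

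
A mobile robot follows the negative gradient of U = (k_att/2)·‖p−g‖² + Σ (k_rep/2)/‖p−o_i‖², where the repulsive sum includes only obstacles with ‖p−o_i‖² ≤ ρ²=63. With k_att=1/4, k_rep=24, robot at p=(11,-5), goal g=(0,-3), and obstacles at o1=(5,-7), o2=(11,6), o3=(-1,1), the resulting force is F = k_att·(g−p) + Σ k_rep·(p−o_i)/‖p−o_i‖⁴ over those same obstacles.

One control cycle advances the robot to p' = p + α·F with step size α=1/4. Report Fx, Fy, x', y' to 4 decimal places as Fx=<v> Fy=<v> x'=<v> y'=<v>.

F_att = 1/4·(g−p) = 1/4·(-11,2) = (-2.7500,0.5000)
o1: d²=40 ≤ ρ²=63; F_rep = 24·(6,2)/40² = (0.0900,0.0300)
o2: d²=121 > ρ²=63 → inactive
o3: d²=180 > ρ²=63 → inactive
F = F_att + ΣF_rep = (-2.6600,0.5300)
p' = p + 1/4·F = (10.3350,-4.8675)

Fx=-2.6600 Fy=0.5300 x'=10.3350 y'=-4.8675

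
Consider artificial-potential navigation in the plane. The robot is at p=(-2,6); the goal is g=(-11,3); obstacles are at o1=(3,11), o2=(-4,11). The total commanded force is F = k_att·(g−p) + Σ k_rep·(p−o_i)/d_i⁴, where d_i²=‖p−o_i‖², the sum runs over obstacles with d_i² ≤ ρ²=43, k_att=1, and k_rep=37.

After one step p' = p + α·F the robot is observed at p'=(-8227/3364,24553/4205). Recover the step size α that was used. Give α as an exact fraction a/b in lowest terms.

α = 1/20

F_att = 1·(g−p) = 1·(-9,-3) = (-9.0000,-3.0000)
o1: d²=50 > ρ²=43 → inactive
o2: d²=29 ≤ ρ²=43; F_rep = 37·(2,-5)/29² = (0.0880,-0.2200)
F = F_att + ΣF_rep = (-8.9120,-3.2200)
Δp = p'−p = (-0.4456,-0.1610); α = Δx/Fx = (-1499/3364) / (-7495/841) = 1/20
check: Δy/Fy = (-677/4205) / (-2708/841) = 1/20 ✓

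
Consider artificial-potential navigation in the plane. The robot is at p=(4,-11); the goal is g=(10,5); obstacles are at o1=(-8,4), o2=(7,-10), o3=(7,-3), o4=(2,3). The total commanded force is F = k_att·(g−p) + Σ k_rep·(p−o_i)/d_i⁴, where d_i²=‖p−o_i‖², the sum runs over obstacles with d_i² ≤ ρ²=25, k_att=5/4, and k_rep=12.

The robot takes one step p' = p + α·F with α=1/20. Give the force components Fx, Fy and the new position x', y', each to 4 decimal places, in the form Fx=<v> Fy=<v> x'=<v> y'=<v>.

F_att = 5/4·(g−p) = 5/4·(6,16) = (7.5000,20.0000)
o1: d²=369 > ρ²=25 → inactive
o2: d²=10 ≤ ρ²=25; F_rep = 12·(-3,-1)/10² = (-0.3600,-0.1200)
o3: d²=73 > ρ²=25 → inactive
o4: d²=200 > ρ²=25 → inactive
F = F_att + ΣF_rep = (7.1400,19.8800)
p' = p + 1/20·F = (4.3570,-10.0060)

Fx=7.1400 Fy=19.8800 x'=4.3570 y'=-10.0060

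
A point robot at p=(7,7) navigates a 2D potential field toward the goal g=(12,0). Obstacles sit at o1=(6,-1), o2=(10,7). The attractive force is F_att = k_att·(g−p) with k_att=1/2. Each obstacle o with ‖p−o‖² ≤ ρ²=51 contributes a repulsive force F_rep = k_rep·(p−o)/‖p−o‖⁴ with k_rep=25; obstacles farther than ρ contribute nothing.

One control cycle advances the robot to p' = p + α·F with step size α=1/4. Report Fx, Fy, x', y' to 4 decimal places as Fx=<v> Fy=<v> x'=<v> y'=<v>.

Fx=1.5741 Fy=-3.5000 x'=7.3935 y'=6.1250

F_att = 1/2·(g−p) = 1/2·(5,-7) = (2.5000,-3.5000)
o1: d²=65 > ρ²=51 → inactive
o2: d²=9 ≤ ρ²=51; F_rep = 25·(-3,0)/9² = (-0.9259,0.0000)
F = F_att + ΣF_rep = (1.5741,-3.5000)
p' = p + 1/4·F = (7.3935,6.1250)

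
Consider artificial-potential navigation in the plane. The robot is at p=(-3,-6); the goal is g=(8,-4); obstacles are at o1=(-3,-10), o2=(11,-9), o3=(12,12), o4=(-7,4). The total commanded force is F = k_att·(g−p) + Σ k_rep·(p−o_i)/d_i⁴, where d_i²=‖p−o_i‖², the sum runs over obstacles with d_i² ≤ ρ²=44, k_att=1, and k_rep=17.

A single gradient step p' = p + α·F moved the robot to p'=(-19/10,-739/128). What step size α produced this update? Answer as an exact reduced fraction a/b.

α = 1/10

F_att = 1·(g−p) = 1·(11,2) = (11.0000,2.0000)
o1: d²=16 ≤ ρ²=44; F_rep = 17·(0,4)/16² = (0.0000,0.2656)
o2: d²=205 > ρ²=44 → inactive
o3: d²=549 > ρ²=44 → inactive
o4: d²=116 > ρ²=44 → inactive
F = F_att + ΣF_rep = (11.0000,2.2656)
Δp = p'−p = (1.1000,0.2266); α = Δx/Fx = (11/10) / (11) = 1/10
check: Δy/Fy = (29/128) / (145/64) = 1/10 ✓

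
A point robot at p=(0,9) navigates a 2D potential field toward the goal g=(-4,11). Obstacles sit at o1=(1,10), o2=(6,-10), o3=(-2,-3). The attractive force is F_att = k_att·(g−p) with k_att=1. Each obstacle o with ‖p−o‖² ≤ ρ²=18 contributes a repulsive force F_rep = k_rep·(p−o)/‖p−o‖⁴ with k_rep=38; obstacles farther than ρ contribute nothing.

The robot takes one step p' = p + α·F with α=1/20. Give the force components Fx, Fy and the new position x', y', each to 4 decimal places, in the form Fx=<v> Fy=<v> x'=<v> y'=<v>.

Fx=-13.5000 Fy=-7.5000 x'=-0.6750 y'=8.6250

F_att = 1·(g−p) = 1·(-4,2) = (-4.0000,2.0000)
o1: d²=2 ≤ ρ²=18; F_rep = 38·(-1,-1)/2² = (-9.5000,-9.5000)
o2: d²=397 > ρ²=18 → inactive
o3: d²=148 > ρ²=18 → inactive
F = F_att + ΣF_rep = (-13.5000,-7.5000)
p' = p + 1/20·F = (-0.6750,8.6250)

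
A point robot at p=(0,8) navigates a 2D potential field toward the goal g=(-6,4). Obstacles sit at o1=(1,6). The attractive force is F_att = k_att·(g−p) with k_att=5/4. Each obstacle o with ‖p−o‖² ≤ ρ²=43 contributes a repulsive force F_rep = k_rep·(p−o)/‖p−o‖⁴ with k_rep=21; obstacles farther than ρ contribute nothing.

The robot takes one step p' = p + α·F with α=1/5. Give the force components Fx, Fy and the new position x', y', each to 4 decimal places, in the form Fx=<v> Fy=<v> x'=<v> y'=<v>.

Fx=-8.3400 Fy=-3.3200 x'=-1.6680 y'=7.3360

F_att = 5/4·(g−p) = 5/4·(-6,-4) = (-7.5000,-5.0000)
o1: d²=5 ≤ ρ²=43; F_rep = 21·(-1,2)/5² = (-0.8400,1.6800)
F = F_att + ΣF_rep = (-8.3400,-3.3200)
p' = p + 1/5·F = (-1.6680,7.3360)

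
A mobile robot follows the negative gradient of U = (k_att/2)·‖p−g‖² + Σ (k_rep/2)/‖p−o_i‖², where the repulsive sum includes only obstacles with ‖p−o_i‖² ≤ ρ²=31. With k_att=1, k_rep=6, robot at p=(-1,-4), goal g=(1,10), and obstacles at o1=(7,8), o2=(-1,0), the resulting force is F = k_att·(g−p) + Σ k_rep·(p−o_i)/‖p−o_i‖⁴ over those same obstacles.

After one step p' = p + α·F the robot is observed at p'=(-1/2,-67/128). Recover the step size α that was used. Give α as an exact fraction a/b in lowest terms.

α = 1/4

F_att = 1·(g−p) = 1·(2,14) = (2.0000,14.0000)
o1: d²=208 > ρ²=31 → inactive
o2: d²=16 ≤ ρ²=31; F_rep = 6·(0,-4)/16² = (0.0000,-0.0938)
F = F_att + ΣF_rep = (2.0000,13.9062)
Δp = p'−p = (0.5000,3.4766); α = Δx/Fx = (1/2) / (2) = 1/4
check: Δy/Fy = (445/128) / (445/32) = 1/4 ✓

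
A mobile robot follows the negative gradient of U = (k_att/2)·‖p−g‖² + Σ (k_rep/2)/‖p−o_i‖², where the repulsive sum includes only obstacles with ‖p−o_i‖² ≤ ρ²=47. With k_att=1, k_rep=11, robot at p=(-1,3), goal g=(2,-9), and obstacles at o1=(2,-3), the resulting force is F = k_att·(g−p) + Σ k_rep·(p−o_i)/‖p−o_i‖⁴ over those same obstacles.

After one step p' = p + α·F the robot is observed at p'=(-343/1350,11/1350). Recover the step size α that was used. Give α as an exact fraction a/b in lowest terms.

α = 1/4

F_att = 1·(g−p) = 1·(3,-12) = (3.0000,-12.0000)
o1: d²=45 ≤ ρ²=47; F_rep = 11·(-3,6)/45² = (-0.0163,0.0326)
F = F_att + ΣF_rep = (2.9837,-11.9674)
Δp = p'−p = (0.7459,-2.9919); α = Δx/Fx = (1007/1350) / (2014/675) = 1/4
check: Δy/Fy = (-4039/1350) / (-8078/675) = 1/4 ✓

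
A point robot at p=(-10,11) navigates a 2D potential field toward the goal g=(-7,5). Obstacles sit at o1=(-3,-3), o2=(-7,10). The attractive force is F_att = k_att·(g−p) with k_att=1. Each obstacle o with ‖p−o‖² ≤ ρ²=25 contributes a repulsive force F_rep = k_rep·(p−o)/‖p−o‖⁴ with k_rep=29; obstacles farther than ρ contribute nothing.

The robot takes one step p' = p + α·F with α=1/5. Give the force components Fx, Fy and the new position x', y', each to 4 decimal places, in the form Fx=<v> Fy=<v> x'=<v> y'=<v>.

Fx=2.1300 Fy=-5.7100 x'=-9.5740 y'=9.8580

F_att = 1·(g−p) = 1·(3,-6) = (3.0000,-6.0000)
o1: d²=245 > ρ²=25 → inactive
o2: d²=10 ≤ ρ²=25; F_rep = 29·(-3,1)/10² = (-0.8700,0.2900)
F = F_att + ΣF_rep = (2.1300,-5.7100)
p' = p + 1/5·F = (-9.5740,9.8580)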